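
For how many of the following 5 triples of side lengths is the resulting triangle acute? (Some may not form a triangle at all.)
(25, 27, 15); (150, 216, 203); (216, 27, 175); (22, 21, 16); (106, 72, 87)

(25,27,15): 15²+25² = 850 > 729 = 27² → acute
(150,216,203): 150²+203² = 63709 > 46656 = 216² → acute
(216,27,175): 27+175 ≤ 216, not a triangle
(22,21,16): 16²+21² = 697 > 484 = 22² → acute
(106,72,87): 72²+87² = 12753 > 11236 = 106² → acute
4 of the 5 are acute.

4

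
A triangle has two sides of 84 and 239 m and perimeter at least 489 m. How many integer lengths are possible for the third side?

157

Triangle inequality: 155 < x < 323. Perimeter ≥ 489 gives x ≥ 489 − 84 − 239 = 166.
So 166 ≤ x < 323; integers 166 through 322: 157 values.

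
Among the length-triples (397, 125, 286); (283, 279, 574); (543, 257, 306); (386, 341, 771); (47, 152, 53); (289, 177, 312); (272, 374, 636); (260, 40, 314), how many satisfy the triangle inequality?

(125,286,397): 125+286 > 397 → valid
(279,283,574): 279+283 ≤ 574 → not valid
(257,306,543): 257+306 > 543 → valid
(341,386,771): 341+386 ≤ 771 → not valid
(47,53,152): 47+53 ≤ 152 → not valid
(177,289,312): 177+289 > 312 → valid
(272,374,636): 272+374 > 636 → valid
(40,260,314): 40+260 ≤ 314 → not valid
4 of the 8 triples form a triangle.

4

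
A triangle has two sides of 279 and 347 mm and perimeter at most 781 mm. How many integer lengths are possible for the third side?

87

Triangle inequality: 68 < x < 626. Perimeter ≤ 781 gives x ≤ 781 − 279 − 347 = 155.
So 68 < x ≤ 155; integers 69 through 155: 87 values.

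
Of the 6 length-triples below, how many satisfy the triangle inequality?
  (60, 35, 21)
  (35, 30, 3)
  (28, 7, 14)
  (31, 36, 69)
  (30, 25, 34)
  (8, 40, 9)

(21,35,60): 21+35 ≤ 60 → not valid
(3,30,35): 3+30 ≤ 35 → not valid
(7,14,28): 7+14 ≤ 28 → not valid
(31,36,69): 31+36 ≤ 69 → not valid
(25,30,34): 25+30 > 34 → valid
(8,9,40): 8+9 ≤ 40 → not valid
1 of the 6 triples forms a triangle.

1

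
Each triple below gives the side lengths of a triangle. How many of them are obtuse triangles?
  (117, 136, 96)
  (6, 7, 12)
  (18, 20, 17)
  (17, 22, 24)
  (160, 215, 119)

(117,136,96): 96²+117² = 22905 > 18496 = 136² → acute
(6,7,12): 6²+7² = 85 < 144 = 12² → obtuse
(18,20,17): 17²+18² = 613 > 400 = 20² → acute
(17,22,24): 17²+22² = 773 > 576 = 24² → acute
(160,215,119): 119²+160² = 39761 < 46225 = 215² → obtuse
2 of the 5 are obtuse.

2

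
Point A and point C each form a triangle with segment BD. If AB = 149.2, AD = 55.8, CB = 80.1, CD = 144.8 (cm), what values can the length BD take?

From triangle ABD: |149.2 − 55.8| < BD < 149.2 + 55.8, i.e. 93.4 < BD < 205.0.
From triangle CBD: 64.7 < BD < 224.9.
Both must hold, so BD lies in the intersection.

93.4 < BD < 205.0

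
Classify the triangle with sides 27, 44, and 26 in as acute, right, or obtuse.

obtuse

Compare the square of the longest side to the sum of squares of the other two: 26² + 27² = 1405 < 1936 = 44².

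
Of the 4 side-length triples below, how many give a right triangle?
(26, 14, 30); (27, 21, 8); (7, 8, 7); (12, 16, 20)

(26,14,30): 14²+26² = 872 < 900 = 30² → obtuse
(27,21,8): 8²+21² = 505 < 729 = 27² → obtuse
(7,8,7): 7²+7² = 98 > 64 = 8² → acute
(12,16,20): 12²+16² = 400 = 20² → right
1 of the 4 is right.

1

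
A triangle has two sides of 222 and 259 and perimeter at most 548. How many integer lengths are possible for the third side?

Triangle inequality: 37 < x < 481. Perimeter ≤ 548 gives x ≤ 548 − 222 − 259 = 67.
So 37 < x ≤ 67; integers 38 through 67: 30 values.

30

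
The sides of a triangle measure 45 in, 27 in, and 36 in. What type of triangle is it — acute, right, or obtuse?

right

Compare the square of the longest side to the sum of squares of the other two: 27² + 36² = 2025 = 45².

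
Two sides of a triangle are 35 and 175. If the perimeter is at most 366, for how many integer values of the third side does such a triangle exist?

16

Triangle inequality: 140 < x < 210. Perimeter ≤ 366 gives x ≤ 366 − 35 − 175 = 156.
So 140 < x ≤ 156; integers 141 through 156: 16 values.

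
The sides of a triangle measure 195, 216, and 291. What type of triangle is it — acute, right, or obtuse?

Compare the square of the longest side to the sum of squares of the other two: 195² + 216² = 84681 = 291².

right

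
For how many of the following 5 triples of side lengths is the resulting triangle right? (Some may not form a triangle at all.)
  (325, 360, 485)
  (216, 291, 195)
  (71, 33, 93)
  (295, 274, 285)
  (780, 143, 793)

(325,360,485): 325²+360² = 235225 = 485² → right
(216,291,195): 195²+216² = 84681 = 291² → right
(71,33,93): 33²+71² = 6130 < 8649 = 93² → obtuse
(295,274,285): 274²+285² = 156301 > 87025 = 295² → acute
(780,143,793): 143²+780² = 628849 = 793² → right
3 of the 5 are right.

3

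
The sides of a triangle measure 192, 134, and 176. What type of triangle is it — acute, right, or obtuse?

acute

Compare the square of the longest side to the sum of squares of the other two: 134² + 176² = 48932 > 36864 = 192².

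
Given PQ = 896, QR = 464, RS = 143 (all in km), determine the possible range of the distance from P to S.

289 ≤ PS ≤ 1503 km

The maximum is all hops collinear in one direction: 896 + 464 + 143 = 1503.
The longest hop is 896; the others sum to 607. Folding the others back against it leaves at least 896 − 607 = 289.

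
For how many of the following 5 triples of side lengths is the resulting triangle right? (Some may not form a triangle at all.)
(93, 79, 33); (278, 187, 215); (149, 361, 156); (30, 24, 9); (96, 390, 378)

(93,79,33): 33²+79² = 7330 < 8649 = 93² → obtuse
(278,187,215): 187²+215² = 81194 > 77284 = 278² → acute
(149,361,156): 149+156 ≤ 361, not a triangle
(30,24,9): 9²+24² = 657 < 900 = 30² → obtuse
(96,390,378): 96²+378² = 152100 = 390² → right
1 of the 5 is right.

1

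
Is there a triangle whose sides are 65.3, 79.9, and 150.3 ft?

The longest side is 150.3, but the other two sum to only 145.2.
145.2 < 150.3, so the triangle inequality fails.

No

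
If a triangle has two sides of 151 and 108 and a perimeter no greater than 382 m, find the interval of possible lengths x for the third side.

43 < x ≤ 123 m

Triangle inequality alone gives 43 < x < 259.
The perimeter condition gives x ≤ 382 − 151 − 108 = 123.
Intersecting the two: 43 < x ≤ 123.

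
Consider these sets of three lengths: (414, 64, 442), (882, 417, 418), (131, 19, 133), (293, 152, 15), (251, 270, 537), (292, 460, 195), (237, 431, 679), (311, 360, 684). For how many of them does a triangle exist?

(64,414,442): 64+414 > 442 → valid
(417,418,882): 417+418 ≤ 882 → not valid
(19,131,133): 19+131 > 133 → valid
(15,152,293): 15+152 ≤ 293 → not valid
(251,270,537): 251+270 ≤ 537 → not valid
(195,292,460): 195+292 > 460 → valid
(237,431,679): 237+431 ≤ 679 → not valid
(311,360,684): 311+360 ≤ 684 → not valid
3 of the 8 triples form a triangle.

3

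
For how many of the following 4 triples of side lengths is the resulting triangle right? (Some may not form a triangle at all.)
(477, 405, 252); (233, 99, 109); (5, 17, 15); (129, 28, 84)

1

(477,405,252): 252²+405² = 227529 = 477² → right
(233,99,109): 99+109 ≤ 233, not a triangle
(5,17,15): 5²+15² = 250 < 289 = 17² → obtuse
(129,28,84): 28+84 ≤ 129, not a triangle
1 of the 4 is right.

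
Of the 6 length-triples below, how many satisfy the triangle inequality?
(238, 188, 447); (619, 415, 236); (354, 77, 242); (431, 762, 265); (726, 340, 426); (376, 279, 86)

(188,238,447): 188+238 ≤ 447 → not valid
(236,415,619): 236+415 > 619 → valid
(77,242,354): 77+242 ≤ 354 → not valid
(265,431,762): 265+431 ≤ 762 → not valid
(340,426,726): 340+426 > 726 → valid
(86,279,376): 86+279 ≤ 376 → not valid
2 of the 6 triples form a triangle.

2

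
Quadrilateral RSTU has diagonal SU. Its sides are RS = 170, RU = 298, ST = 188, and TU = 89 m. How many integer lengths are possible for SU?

148

From triangle RSU: 128 < SU < 468.
From triangle TSU: 99 < SU < 277.
Intersection: 128 < SU < 277, so integers 129 through 276: 148 values.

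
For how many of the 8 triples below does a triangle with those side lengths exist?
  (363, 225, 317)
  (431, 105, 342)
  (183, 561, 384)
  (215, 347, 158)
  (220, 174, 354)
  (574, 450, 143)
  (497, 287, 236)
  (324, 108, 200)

7

(225,317,363): 225+317 > 363 → valid
(105,342,431): 105+342 > 431 → valid
(183,384,561): 183+384 > 561 → valid
(158,215,347): 158+215 > 347 → valid
(174,220,354): 174+220 > 354 → valid
(143,450,574): 143+450 > 574 → valid
(236,287,497): 236+287 > 497 → valid
(108,200,324): 108+200 ≤ 324 → not valid
7 of the 8 triples form a triangle.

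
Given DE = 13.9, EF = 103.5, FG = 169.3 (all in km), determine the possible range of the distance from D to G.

The maximum is all hops collinear in one direction: 13.9 + 103.5 + 169.3 = 286.7.
The longest hop is 169.3; the others sum to 117.4. Folding the others back against it leaves at least 169.3 − 117.4 = 51.9.

51.9 ≤ DG ≤ 286.7 km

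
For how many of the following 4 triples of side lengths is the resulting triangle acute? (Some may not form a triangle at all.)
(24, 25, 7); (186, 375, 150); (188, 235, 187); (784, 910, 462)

(24,25,7): 7²+24² = 625 = 25² → right
(186,375,150): 150+186 ≤ 375, not a triangle
(188,235,187): 187²+188² = 70313 > 55225 = 235² → acute
(784,910,462): 462²+784² = 828100 = 910² → right
1 of the 4 is acute.

1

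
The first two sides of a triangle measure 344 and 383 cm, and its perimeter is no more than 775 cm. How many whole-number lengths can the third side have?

Triangle inequality: 39 < x < 727. Perimeter ≤ 775 gives x ≤ 775 − 344 − 383 = 48.
So 39 < x ≤ 48; integers 40 through 48: 9 values.

9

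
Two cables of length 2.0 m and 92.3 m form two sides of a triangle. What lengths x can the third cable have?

90.3 < x < 94.3

By the triangle inequality, x must be less than 2.0 + 92.3 = 94.3 and greater than |2.0 − 92.3| = 90.3.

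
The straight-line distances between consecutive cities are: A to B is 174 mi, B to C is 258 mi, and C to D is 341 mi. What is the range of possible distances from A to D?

0 ≤ AD ≤ 773 mi

The maximum is all hops collinear in one direction: 174 + 258 + 341 = 773.
The longest hop is 341; the others sum to 432. Since 341 ≤ 432, the path can fold back on itself completely, so the minimum distance is 0.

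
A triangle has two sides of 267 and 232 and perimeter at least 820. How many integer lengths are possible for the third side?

Triangle inequality: 35 < x < 499. Perimeter ≥ 820 gives x ≥ 820 − 267 − 232 = 321.
So 321 ≤ x < 499; integers 321 through 498: 178 values.

178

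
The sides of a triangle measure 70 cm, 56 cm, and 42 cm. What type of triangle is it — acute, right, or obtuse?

Compare the square of the longest side to the sum of squares of the other two: 42² + 56² = 4900 = 70².

right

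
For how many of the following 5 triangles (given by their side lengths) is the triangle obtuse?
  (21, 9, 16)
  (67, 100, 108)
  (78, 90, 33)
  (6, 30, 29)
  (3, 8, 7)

4

(21,9,16): 9²+16² = 337 < 441 = 21² → obtuse
(67,100,108): 67²+100² = 14489 > 11664 = 108² → acute
(78,90,33): 33²+78² = 7173 < 8100 = 90² → obtuse
(6,30,29): 6²+29² = 877 < 900 = 30² → obtuse
(3,8,7): 3²+7² = 58 < 64 = 8² → obtuse
4 of the 5 are obtuse.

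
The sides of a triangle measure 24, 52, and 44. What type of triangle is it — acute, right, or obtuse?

obtuse

Compare the square of the longest side to the sum of squares of the other two: 24² + 44² = 2512 < 2704 = 52².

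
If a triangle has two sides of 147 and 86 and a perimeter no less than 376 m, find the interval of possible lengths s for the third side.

143 ≤ s < 233

Triangle inequality alone gives 61 < s < 233.
The perimeter condition gives s ≥ 376 − 147 − 86 = 143.
Intersecting the two: 143 ≤ s < 233.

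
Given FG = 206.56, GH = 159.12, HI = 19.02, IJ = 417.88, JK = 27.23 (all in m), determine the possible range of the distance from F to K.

The maximum is all hops collinear in one direction: 206.56 + 159.12 + 19.02 + 417.88 + 27.23 = 829.81.
The longest hop is 417.88; the others sum to 411.93. Folding the others back against it leaves at least 417.88 − 411.93 = 5.95.

5.95 ≤ FK ≤ 829.81 m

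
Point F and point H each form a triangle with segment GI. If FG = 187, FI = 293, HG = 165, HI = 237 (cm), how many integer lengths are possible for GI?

From triangle FGI: 106 < GI < 480.
From triangle HGI: 72 < GI < 402.
Intersection: 106 < GI < 402, so integers 107 through 401: 295 values.

295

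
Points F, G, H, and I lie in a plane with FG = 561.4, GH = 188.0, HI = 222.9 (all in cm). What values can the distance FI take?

150.5 ≤ FI ≤ 972.3 cm

The maximum is all hops collinear in one direction: 561.4 + 188.0 + 222.9 = 972.3.
The longest hop is 561.4; the others sum to 410.9. Folding the others back against it leaves at least 561.4 − 410.9 = 150.5.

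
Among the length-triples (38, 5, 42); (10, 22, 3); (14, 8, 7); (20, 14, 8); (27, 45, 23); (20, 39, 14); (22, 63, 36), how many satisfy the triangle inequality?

4

(5,38,42): 5+38 > 42 → valid
(3,10,22): 3+10 ≤ 22 → not valid
(7,8,14): 7+8 > 14 → valid
(8,14,20): 8+14 > 20 → valid
(23,27,45): 23+27 > 45 → valid
(14,20,39): 14+20 ≤ 39 → not valid
(22,36,63): 22+36 ≤ 63 → not valid
4 of the 7 triples form a triangle.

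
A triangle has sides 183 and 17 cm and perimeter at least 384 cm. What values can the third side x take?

184 ≤ x < 200

Triangle inequality alone gives 166 < x < 200.
The perimeter condition gives x ≥ 384 − 183 − 17 = 184.
Intersecting the two: 184 ≤ x < 200.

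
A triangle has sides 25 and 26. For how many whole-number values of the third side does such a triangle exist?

49

The third side lies in the open interval (1, 51).
Integers from 2 to 50 inclusive: 50 − 2 + 1 = 49.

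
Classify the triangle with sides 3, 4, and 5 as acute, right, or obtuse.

right

Compare the square of the longest side to the sum of squares of the other two: 3² + 4² = 25 = 5².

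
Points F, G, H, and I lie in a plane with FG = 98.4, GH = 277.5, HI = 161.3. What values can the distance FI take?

17.8 ≤ FI ≤ 537.2

The maximum is all hops collinear in one direction: 98.4 + 277.5 + 161.3 = 537.2.
The longest hop is 277.5; the others sum to 259.7. Folding the others back against it leaves at least 277.5 − 259.7 = 17.8.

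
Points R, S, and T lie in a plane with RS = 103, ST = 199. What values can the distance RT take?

96 ≤ RT ≤ 302

By the triangle inequality, |103 − 199| ≤ RT ≤ 103 + 199.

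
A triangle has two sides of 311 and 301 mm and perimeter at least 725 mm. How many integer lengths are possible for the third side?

499

Triangle inequality: 10 < x < 612. Perimeter ≥ 725 gives x ≥ 725 − 311 − 301 = 113.
So 113 ≤ x < 612; integers 113 through 611: 499 values.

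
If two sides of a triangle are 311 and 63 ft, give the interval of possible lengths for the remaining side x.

248 < x < 374 (ft)

By the triangle inequality, x must be less than 311 + 63 = 374 and greater than |311 − 63| = 248.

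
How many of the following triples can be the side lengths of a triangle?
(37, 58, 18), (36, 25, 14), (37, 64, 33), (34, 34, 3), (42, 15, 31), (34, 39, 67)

(18,37,58): 18+37 ≤ 58 → not valid
(14,25,36): 14+25 > 36 → valid
(33,37,64): 33+37 > 64 → valid
(3,34,34): 3+34 > 34 → valid
(15,31,42): 15+31 > 42 → valid
(34,39,67): 34+39 > 67 → valid
5 of the 6 triples form a triangle.

5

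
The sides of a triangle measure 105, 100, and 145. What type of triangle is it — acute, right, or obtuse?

Compare the square of the longest side to the sum of squares of the other two: 100² + 105² = 21025 = 145².

right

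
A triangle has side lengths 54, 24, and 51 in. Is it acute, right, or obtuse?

Compare the square of the longest side to the sum of squares of the other two: 24² + 51² = 3177 > 2916 = 54².

acute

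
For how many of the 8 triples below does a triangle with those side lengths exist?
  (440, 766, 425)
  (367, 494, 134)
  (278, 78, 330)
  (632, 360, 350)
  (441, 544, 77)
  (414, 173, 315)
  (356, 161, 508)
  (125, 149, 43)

(425,440,766): 425+440 > 766 → valid
(134,367,494): 134+367 > 494 → valid
(78,278,330): 78+278 > 330 → valid
(350,360,632): 350+360 > 632 → valid
(77,441,544): 77+441 ≤ 544 → not valid
(173,315,414): 173+315 > 414 → valid
(161,356,508): 161+356 > 508 → valid
(43,125,149): 43+125 > 149 → valid
7 of the 8 triples form a triangle.

7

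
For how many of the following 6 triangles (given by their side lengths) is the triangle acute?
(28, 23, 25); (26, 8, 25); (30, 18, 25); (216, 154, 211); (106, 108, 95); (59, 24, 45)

5

(28,23,25): 23²+25² = 1154 > 784 = 28² → acute
(26,8,25): 8²+25² = 689 > 676 = 26² → acute
(30,18,25): 18²+25² = 949 > 900 = 30² → acute
(216,154,211): 154²+211² = 68237 > 46656 = 216² → acute
(106,108,95): 95²+106² = 20261 > 11664 = 108² → acute
(59,24,45): 24²+45² = 2601 < 3481 = 59² → obtuse
5 of the 6 are acute.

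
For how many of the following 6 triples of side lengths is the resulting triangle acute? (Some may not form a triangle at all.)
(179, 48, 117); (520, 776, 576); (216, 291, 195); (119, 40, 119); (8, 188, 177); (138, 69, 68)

1

(179,48,117): 48+117 ≤ 179, not a triangle
(520,776,576): 520²+576² = 602176 = 776² → right
(216,291,195): 195²+216² = 84681 = 291² → right
(119,40,119): 40²+119² = 15761 > 14161 = 119² → acute
(8,188,177): 8+177 ≤ 188, not a triangle
(138,69,68): 68+69 ≤ 138, not a triangle
1 of the 6 is acute.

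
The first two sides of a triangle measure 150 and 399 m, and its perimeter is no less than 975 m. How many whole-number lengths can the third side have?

Triangle inequality: 249 < x < 549. Perimeter ≥ 975 gives x ≥ 975 − 150 − 399 = 426.
So 426 ≤ x < 549; integers 426 through 548: 123 values.

123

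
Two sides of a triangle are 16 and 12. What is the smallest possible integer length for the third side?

5

The third side must be strictly greater than |16 − 12| = 4.
The smallest integer above 4 is 5.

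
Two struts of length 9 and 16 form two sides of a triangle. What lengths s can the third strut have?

7 < s < 25

By the triangle inequality, s must be less than 9 + 16 = 25 and greater than |9 − 16| = 7.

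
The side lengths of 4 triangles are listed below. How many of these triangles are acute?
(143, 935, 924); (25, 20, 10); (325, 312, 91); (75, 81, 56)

(143,935,924): 143²+924² = 874225 = 935² → right
(25,20,10): 10²+20² = 500 < 625 = 25² → obtuse
(325,312,91): 91²+312² = 105625 = 325² → right
(75,81,56): 56²+75² = 8761 > 6561 = 81² → acute
1 of the 4 is acute.

1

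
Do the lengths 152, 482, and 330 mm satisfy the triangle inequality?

No

The two shorter sides sum to 482, exactly equal to the longest side 482.
That gives only a degenerate (flat) triangle — the inequality must be strict.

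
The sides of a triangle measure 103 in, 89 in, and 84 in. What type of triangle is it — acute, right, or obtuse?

Compare the square of the longest side to the sum of squares of the other two: 84² + 89² = 14977 > 10609 = 103².

acute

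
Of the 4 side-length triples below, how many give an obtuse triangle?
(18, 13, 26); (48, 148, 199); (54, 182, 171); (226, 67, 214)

(18,13,26): 13²+18² = 493 < 676 = 26² → obtuse
(48,148,199): 48+148 ≤ 199, not a triangle
(54,182,171): 54²+171² = 32157 < 33124 = 182² → obtuse
(226,67,214): 67²+214² = 50285 < 51076 = 226² → obtuse
3 of the 4 are obtuse.

3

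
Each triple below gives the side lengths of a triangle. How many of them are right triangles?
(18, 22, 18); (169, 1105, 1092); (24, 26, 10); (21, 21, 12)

2

(18,22,18): 18²+18² = 648 > 484 = 22² → acute
(169,1105,1092): 169²+1092² = 1221025 = 1105² → right
(24,26,10): 10²+24² = 676 = 26² → right
(21,21,12): 12²+21² = 585 > 441 = 21² → acute
2 of the 4 are right.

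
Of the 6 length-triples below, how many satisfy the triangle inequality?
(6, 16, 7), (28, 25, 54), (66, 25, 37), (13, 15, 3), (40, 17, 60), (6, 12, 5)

(6,7,16): 6+7 ≤ 16 → not valid
(25,28,54): 25+28 ≤ 54 → not valid
(25,37,66): 25+37 ≤ 66 → not valid
(3,13,15): 3+13 > 15 → valid
(17,40,60): 17+40 ≤ 60 → not valid
(5,6,12): 5+6 ≤ 12 → not valid
1 of the 6 triples forms a triangle.

1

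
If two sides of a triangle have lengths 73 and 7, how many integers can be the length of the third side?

The third side lies in the open interval (66, 80).
Integers from 67 to 79 inclusive: 79 − 67 + 1 = 13.

13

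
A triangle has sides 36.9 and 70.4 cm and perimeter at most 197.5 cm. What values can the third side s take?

Triangle inequality alone gives 33.5 < s < 107.3.
The perimeter condition gives s ≤ 197.5 − 36.9 − 70.4 = 90.2.
Intersecting the two: 33.5 < s ≤ 90.2.

33.5 < s ≤ 90.2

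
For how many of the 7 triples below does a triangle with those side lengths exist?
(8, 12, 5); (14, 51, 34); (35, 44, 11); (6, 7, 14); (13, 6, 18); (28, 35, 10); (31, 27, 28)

5

(5,8,12): 5+8 > 12 → valid
(14,34,51): 14+34 ≤ 51 → not valid
(11,35,44): 11+35 > 44 → valid
(6,7,14): 6+7 ≤ 14 → not valid
(6,13,18): 6+13 > 18 → valid
(10,28,35): 10+28 > 35 → valid
(27,28,31): 27+28 > 31 → valid
5 of the 7 triples form a triangle.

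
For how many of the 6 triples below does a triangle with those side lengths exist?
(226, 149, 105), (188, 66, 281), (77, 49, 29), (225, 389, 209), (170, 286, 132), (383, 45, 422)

5

(105,149,226): 105+149 > 226 → valid
(66,188,281): 66+188 ≤ 281 → not valid
(29,49,77): 29+49 > 77 → valid
(209,225,389): 209+225 > 389 → valid
(132,170,286): 132+170 > 286 → valid
(45,383,422): 45+383 > 422 → valid
5 of the 6 triples form a triangle.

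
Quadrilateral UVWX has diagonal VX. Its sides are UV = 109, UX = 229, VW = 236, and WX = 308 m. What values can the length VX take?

From triangle UVX: |109 − 229| < VX < 109 + 229, i.e. 120 < VX < 338.
From triangle WVX: 72 < VX < 544.
Both must hold, so VX lies in the intersection.

120 < VX < 338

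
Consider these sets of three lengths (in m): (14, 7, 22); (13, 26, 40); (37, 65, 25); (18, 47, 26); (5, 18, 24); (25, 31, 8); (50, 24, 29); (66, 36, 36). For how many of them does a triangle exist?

3

(7,14,22): 7+14 ≤ 22 → not valid
(13,26,40): 13+26 ≤ 40 → not valid
(25,37,65): 25+37 ≤ 65 → not valid
(18,26,47): 18+26 ≤ 47 → not valid
(5,18,24): 5+18 ≤ 24 → not valid
(8,25,31): 8+25 > 31 → valid
(24,29,50): 24+29 > 50 → valid
(36,36,66): 36+36 > 66 → valid
3 of the 8 triples form a triangle.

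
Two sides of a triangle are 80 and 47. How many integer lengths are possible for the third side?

The third side lies in the open interval (33, 127).
Integers from 34 to 126 inclusive: 126 − 34 + 1 = 93.

93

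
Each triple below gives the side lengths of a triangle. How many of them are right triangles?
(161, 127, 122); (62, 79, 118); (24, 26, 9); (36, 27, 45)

1

(161,127,122): 122²+127² = 31013 > 25921 = 161² → acute
(62,79,118): 62²+79² = 10085 < 13924 = 118² → obtuse
(24,26,9): 9²+24² = 657 < 676 = 26² → obtuse
(36,27,45): 27²+36² = 2025 = 45² → right
1 of the 4 is right.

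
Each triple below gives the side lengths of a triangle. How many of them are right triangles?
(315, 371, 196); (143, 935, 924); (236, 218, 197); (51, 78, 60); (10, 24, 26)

(315,371,196): 196²+315² = 137641 = 371² → right
(143,935,924): 143²+924² = 874225 = 935² → right
(236,218,197): 197²+218² = 86333 > 55696 = 236² → acute
(51,78,60): 51²+60² = 6201 > 6084 = 78² → acute
(10,24,26): 10²+24² = 676 = 26² → right
3 of the 5 are right.

3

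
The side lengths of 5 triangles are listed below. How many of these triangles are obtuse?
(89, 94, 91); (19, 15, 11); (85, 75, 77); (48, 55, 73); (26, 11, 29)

2

(89,94,91): 89²+91² = 16202 > 8836 = 94² → acute
(19,15,11): 11²+15² = 346 < 361 = 19² → obtuse
(85,75,77): 75²+77² = 11554 > 7225 = 85² → acute
(48,55,73): 48²+55² = 5329 = 73² → right
(26,11,29): 11²+26² = 797 < 841 = 29² → obtuse
2 of the 5 are obtuse.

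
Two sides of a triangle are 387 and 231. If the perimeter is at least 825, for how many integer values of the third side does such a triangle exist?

Triangle inequality: 156 < x < 618. Perimeter ≥ 825 gives x ≥ 825 − 387 − 231 = 207.
So 207 ≤ x < 618; integers 207 through 617: 411 values.

411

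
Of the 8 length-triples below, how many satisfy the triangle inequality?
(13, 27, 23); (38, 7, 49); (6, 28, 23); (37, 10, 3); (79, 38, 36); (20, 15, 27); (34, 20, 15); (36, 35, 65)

5

(13,23,27): 13+23 > 27 → valid
(7,38,49): 7+38 ≤ 49 → not valid
(6,23,28): 6+23 > 28 → valid
(3,10,37): 3+10 ≤ 37 → not valid
(36,38,79): 36+38 ≤ 79 → not valid
(15,20,27): 15+20 > 27 → valid
(15,20,34): 15+20 > 34 → valid
(35,36,65): 35+36 > 65 → valid
5 of the 8 triples form a triangle.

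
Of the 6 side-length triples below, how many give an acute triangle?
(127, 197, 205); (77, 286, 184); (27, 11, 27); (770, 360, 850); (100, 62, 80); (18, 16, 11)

4

(127,197,205): 127²+197² = 54938 > 42025 = 205² → acute
(77,286,184): 77+184 ≤ 286, not a triangle
(27,11,27): 11²+27² = 850 > 729 = 27² → acute
(770,360,850): 360²+770² = 722500 = 850² → right
(100,62,80): 62²+80² = 10244 > 10000 = 100² → acute
(18,16,11): 11²+16² = 377 > 324 = 18² → acute
4 of the 6 are acute.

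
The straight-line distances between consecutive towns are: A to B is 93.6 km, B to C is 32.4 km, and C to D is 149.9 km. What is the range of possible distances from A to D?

The maximum is all hops collinear in one direction: 93.6 + 32.4 + 149.9 = 275.9.
The longest hop is 149.9; the others sum to 126.0. Folding the others back against it leaves at least 149.9 − 126.0 = 23.9.

23.9 ≤ AD ≤ 275.9 km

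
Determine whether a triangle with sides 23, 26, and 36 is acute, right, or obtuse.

obtuse

Compare the square of the longest side to the sum of squares of the other two: 23² + 26² = 1205 < 1296 = 36².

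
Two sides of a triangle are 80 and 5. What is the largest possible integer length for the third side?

84

The third side must be strictly less than 80 + 5 = 85.
The largest integer below 85 is 84.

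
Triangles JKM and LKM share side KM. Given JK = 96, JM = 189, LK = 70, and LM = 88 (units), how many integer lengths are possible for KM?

64

From triangle JKM: 93 < KM < 285.
From triangle LKM: 18 < KM < 158.
Intersection: 93 < KM < 158, so integers 94 through 157: 64 values.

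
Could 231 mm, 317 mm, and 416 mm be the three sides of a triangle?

The longest side is 416, and the other two sum to 548.
Since 548 > 416, the triangle inequality holds.

Yes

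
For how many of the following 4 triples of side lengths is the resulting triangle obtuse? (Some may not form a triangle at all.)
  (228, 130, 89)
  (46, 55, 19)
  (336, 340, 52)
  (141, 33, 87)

1

(228,130,89): 89+130 ≤ 228, not a triangle
(46,55,19): 19²+46² = 2477 < 3025 = 55² → obtuse
(336,340,52): 52²+336² = 115600 = 340² → right
(141,33,87): 33+87 ≤ 141, not a triangle
1 of the 4 is obtuse.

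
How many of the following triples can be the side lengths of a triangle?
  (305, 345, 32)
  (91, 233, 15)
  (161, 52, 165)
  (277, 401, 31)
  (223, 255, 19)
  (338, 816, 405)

1

(32,305,345): 32+305 ≤ 345 → not valid
(15,91,233): 15+91 ≤ 233 → not valid
(52,161,165): 52+161 > 165 → valid
(31,277,401): 31+277 ≤ 401 → not valid
(19,223,255): 19+223 ≤ 255 → not valid
(338,405,816): 338+405 ≤ 816 → not valid
1 of the 6 triples forms a triangle.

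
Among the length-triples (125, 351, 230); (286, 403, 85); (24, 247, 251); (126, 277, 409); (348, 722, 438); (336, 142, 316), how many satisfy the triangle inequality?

(125,230,351): 125+230 > 351 → valid
(85,286,403): 85+286 ≤ 403 → not valid
(24,247,251): 24+247 > 251 → valid
(126,277,409): 126+277 ≤ 409 → not valid
(348,438,722): 348+438 > 722 → valid
(142,316,336): 142+316 > 336 → valid
4 of the 6 triples form a triangle.

4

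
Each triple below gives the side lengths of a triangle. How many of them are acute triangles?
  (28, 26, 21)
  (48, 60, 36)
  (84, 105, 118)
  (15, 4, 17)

2

(28,26,21): 21²+26² = 1117 > 784 = 28² → acute
(48,60,36): 36²+48² = 3600 = 60² → right
(84,105,118): 84²+105² = 18081 > 13924 = 118² → acute
(15,4,17): 4²+15² = 241 < 289 = 17² → obtuse
2 of the 4 are acute.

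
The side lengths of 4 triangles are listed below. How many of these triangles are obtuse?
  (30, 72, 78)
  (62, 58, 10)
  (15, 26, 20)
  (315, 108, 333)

2

(30,72,78): 30²+72² = 6084 = 78² → right
(62,58,10): 10²+58² = 3464 < 3844 = 62² → obtuse
(15,26,20): 15²+20² = 625 < 676 = 26² → obtuse
(315,108,333): 108²+315² = 110889 = 333² → right
2 of the 4 are obtuse.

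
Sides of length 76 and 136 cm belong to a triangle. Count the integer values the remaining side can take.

The third side lies in the open interval (60, 212).
Integers from 61 to 211 inclusive: 211 − 61 + 1 = 151.

151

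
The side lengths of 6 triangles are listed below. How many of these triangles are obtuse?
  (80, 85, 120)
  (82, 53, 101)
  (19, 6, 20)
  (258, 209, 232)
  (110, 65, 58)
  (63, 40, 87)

(80,85,120): 80²+85² = 13625 < 14400 = 120² → obtuse
(82,53,101): 53²+82² = 9533 < 10201 = 101² → obtuse
(19,6,20): 6²+19² = 397 < 400 = 20² → obtuse
(258,209,232): 209²+232² = 97505 > 66564 = 258² → acute
(110,65,58): 58²+65² = 7589 < 12100 = 110² → obtuse
(63,40,87): 40²+63² = 5569 < 7569 = 87² → obtuse
5 of the 6 are obtuse.

5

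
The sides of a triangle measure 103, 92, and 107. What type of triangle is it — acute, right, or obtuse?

Compare the square of the longest side to the sum of squares of the other two: 92² + 103² = 19073 > 11449 = 107².

acute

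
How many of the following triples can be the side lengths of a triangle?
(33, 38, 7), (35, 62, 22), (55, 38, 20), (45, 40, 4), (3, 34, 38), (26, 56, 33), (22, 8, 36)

(7,33,38): 7+33 > 38 → valid
(22,35,62): 22+35 ≤ 62 → not valid
(20,38,55): 20+38 > 55 → valid
(4,40,45): 4+40 ≤ 45 → not valid
(3,34,38): 3+34 ≤ 38 → not valid
(26,33,56): 26+33 > 56 → valid
(8,22,36): 8+22 ≤ 36 → not valid
3 of the 7 triples form a triangle.

3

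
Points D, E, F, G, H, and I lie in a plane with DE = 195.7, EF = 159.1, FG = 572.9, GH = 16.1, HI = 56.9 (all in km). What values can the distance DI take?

The maximum is all hops collinear in one direction: 195.7 + 159.1 + 572.9 + 16.1 + 56.9 = 1000.7.
The longest hop is 572.9; the others sum to 427.8. Folding the others back against it leaves at least 572.9 − 427.8 = 145.1.

145.1 ≤ DI ≤ 1000.7 km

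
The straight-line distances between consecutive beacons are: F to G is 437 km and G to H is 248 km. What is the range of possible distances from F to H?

189 ≤ FH ≤ 685 km

By the triangle inequality, |437 − 248| ≤ FH ≤ 437 + 248.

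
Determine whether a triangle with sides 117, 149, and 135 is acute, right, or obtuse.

acute

Compare the square of the longest side to the sum of squares of the other two: 117² + 135² = 31914 > 22201 = 149².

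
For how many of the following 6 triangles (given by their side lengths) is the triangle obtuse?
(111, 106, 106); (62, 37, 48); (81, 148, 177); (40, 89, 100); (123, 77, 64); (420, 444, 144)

(111,106,106): 106²+106² = 22472 > 12321 = 111² → acute
(62,37,48): 37²+48² = 3673 < 3844 = 62² → obtuse
(81,148,177): 81²+148² = 28465 < 31329 = 177² → obtuse
(40,89,100): 40²+89² = 9521 < 10000 = 100² → obtuse
(123,77,64): 64²+77² = 10025 < 15129 = 123² → obtuse
(420,444,144): 144²+420² = 197136 = 444² → right
4 of the 6 are obtuse.

4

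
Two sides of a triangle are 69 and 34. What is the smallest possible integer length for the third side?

The third side must be strictly greater than |69 − 34| = 35.
The smallest integer above 35 is 36.

36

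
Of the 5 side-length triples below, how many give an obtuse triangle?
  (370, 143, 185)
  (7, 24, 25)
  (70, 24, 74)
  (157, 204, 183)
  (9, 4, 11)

(370,143,185): 143+185 ≤ 370, not a triangle
(7,24,25): 7²+24² = 625 = 25² → right
(70,24,74): 24²+70² = 5476 = 74² → right
(157,204,183): 157²+183² = 58138 > 41616 = 204² → acute
(9,4,11): 4²+9² = 97 < 121 = 11² → obtuse
1 of the 5 is obtuse.

1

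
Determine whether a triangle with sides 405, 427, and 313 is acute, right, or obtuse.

acute

Compare the square of the longest side to the sum of squares of the other two: 313² + 405² = 261994 > 182329 = 427².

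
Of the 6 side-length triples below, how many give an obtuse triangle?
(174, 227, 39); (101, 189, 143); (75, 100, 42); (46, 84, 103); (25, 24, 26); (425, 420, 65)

3

(174,227,39): 39+174 ≤ 227, not a triangle
(101,189,143): 101²+143² = 30650 < 35721 = 189² → obtuse
(75,100,42): 42²+75² = 7389 < 10000 = 100² → obtuse
(46,84,103): 46²+84² = 9172 < 10609 = 103² → obtuse
(25,24,26): 24²+25² = 1201 > 676 = 26² → acute
(425,420,65): 65²+420² = 180625 = 425² → right
3 of the 6 are obtuse.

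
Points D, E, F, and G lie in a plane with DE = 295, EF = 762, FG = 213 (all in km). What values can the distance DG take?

254 ≤ DG ≤ 1270 km

The maximum is all hops collinear in one direction: 295 + 762 + 213 = 1270.
The longest hop is 762; the others sum to 508. Folding the others back against it leaves at least 762 − 508 = 254.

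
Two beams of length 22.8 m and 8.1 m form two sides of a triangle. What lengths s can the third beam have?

By the triangle inequality, s must be less than 22.8 + 8.1 = 30.9 and greater than |22.8 − 8.1| = 14.7.

14.7 < s < 30.9 (m)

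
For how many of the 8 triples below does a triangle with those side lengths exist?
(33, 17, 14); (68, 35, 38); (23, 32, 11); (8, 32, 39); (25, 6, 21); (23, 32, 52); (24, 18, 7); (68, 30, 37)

6

(14,17,33): 14+17 ≤ 33 → not valid
(35,38,68): 35+38 > 68 → valid
(11,23,32): 11+23 > 32 → valid
(8,32,39): 8+32 > 39 → valid
(6,21,25): 6+21 > 25 → valid
(23,32,52): 23+32 > 52 → valid
(7,18,24): 7+18 > 24 → valid
(30,37,68): 30+37 ≤ 68 → not valid
6 of the 8 triples form a triangle.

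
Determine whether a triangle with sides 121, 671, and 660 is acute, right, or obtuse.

Compare the square of the longest side to the sum of squares of the other two: 121² + 660² = 450241 = 671².

right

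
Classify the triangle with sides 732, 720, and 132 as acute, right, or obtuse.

Compare the square of the longest side to the sum of squares of the other two: 132² + 720² = 535824 = 732².

right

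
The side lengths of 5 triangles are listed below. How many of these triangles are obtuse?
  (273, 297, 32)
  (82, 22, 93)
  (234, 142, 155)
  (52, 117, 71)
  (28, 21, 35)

(273,297,32): 32²+273² = 75553 < 88209 = 297² → obtuse
(82,22,93): 22²+82² = 7208 < 8649 = 93² → obtuse
(234,142,155): 142²+155² = 44189 < 54756 = 234² → obtuse
(52,117,71): 52²+71² = 7745 < 13689 = 117² → obtuse
(28,21,35): 21²+28² = 1225 = 35² → right
4 of the 5 are obtuse.

4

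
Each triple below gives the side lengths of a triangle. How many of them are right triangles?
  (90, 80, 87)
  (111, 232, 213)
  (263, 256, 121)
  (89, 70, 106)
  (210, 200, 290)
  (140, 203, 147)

(90,80,87): 80²+87² = 13969 > 8100 = 90² → acute
(111,232,213): 111²+213² = 57690 > 53824 = 232² → acute
(263,256,121): 121²+256² = 80177 > 69169 = 263² → acute
(89,70,106): 70²+89² = 12821 > 11236 = 106² → acute
(210,200,290): 200²+210² = 84100 = 290² → right
(140,203,147): 140²+147² = 41209 = 203² → right
2 of the 6 are right.

2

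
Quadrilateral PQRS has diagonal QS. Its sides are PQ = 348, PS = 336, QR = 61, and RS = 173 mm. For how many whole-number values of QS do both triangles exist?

From triangle PQS: 12 < QS < 684.
From triangle RQS: 112 < QS < 234.
Intersection: 112 < QS < 234, so integers 113 through 233: 121 values.

121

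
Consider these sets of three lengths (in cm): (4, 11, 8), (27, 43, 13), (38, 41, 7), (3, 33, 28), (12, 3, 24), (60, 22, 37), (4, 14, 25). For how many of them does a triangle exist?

2

(4,8,11): 4+8 > 11 → valid
(13,27,43): 13+27 ≤ 43 → not valid
(7,38,41): 7+38 > 41 → valid
(3,28,33): 3+28 ≤ 33 → not valid
(3,12,24): 3+12 ≤ 24 → not valid
(22,37,60): 22+37 ≤ 60 → not valid
(4,14,25): 4+14 ≤ 25 → not valid
2 of the 7 triples form a triangle.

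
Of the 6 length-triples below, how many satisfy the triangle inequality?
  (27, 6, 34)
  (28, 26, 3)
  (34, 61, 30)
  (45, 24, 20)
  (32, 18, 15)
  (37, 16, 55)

(6,27,34): 6+27 ≤ 34 → not valid
(3,26,28): 3+26 > 28 → valid
(30,34,61): 30+34 > 61 → valid
(20,24,45): 20+24 ≤ 45 → not valid
(15,18,32): 15+18 > 32 → valid
(16,37,55): 16+37 ≤ 55 → not valid
3 of the 6 triples form a triangle.

3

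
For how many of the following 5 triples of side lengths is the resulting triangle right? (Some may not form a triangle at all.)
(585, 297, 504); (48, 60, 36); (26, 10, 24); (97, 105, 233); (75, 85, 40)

(585,297,504): 297²+504² = 342225 = 585² → right
(48,60,36): 36²+48² = 3600 = 60² → right
(26,10,24): 10²+24² = 676 = 26² → right
(97,105,233): 97+105 ≤ 233, not a triangle
(75,85,40): 40²+75² = 7225 = 85² → right
4 of the 5 are right.

4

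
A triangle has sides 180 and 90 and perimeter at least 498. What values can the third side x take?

228 ≤ x < 270

Triangle inequality alone gives 90 < x < 270.
The perimeter condition gives x ≥ 498 − 180 − 90 = 228.
Intersecting the two: 228 ≤ x < 270.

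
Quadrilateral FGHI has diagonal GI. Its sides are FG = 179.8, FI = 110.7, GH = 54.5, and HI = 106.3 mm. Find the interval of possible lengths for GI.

69.1 < GI < 160.8

From triangle FGI: |179.8 − 110.7| < GI < 179.8 + 110.7, i.e. 69.1 < GI < 290.5.
From triangle HGI: 51.8 < GI < 160.8.
Both must hold, so GI lies in the intersection.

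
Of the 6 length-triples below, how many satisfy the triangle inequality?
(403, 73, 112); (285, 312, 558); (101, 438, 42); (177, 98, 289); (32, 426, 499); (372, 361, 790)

(73,112,403): 73+112 ≤ 403 → not valid
(285,312,558): 285+312 > 558 → valid
(42,101,438): 42+101 ≤ 438 → not valid
(98,177,289): 98+177 ≤ 289 → not valid
(32,426,499): 32+426 ≤ 499 → not valid
(361,372,790): 361+372 ≤ 790 → not valid
1 of the 6 triples forms a triangle.

1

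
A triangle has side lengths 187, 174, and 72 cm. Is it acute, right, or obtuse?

acute

Compare the square of the longest side to the sum of squares of the other two: 72² + 174² = 35460 > 34969 = 187².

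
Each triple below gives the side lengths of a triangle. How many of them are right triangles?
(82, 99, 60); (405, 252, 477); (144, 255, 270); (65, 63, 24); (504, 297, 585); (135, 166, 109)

2

(82,99,60): 60²+82² = 10324 > 9801 = 99² → acute
(405,252,477): 252²+405² = 227529 = 477² → right
(144,255,270): 144²+255² = 85761 > 72900 = 270² → acute
(65,63,24): 24²+63² = 4545 > 4225 = 65² → acute
(504,297,585): 297²+504² = 342225 = 585² → right
(135,166,109): 109²+135² = 30106 > 27556 = 166² → acute
2 of the 6 are right.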